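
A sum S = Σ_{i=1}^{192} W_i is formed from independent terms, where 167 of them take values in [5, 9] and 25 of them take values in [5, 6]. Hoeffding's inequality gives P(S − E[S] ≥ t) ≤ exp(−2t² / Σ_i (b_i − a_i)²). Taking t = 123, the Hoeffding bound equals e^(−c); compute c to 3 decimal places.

Σ(b_i − a_i)² = 167·4² + 25·1² = 2697.
c = 2t² / 2697 = 2·123² / 2697 = 11.2191.

11.219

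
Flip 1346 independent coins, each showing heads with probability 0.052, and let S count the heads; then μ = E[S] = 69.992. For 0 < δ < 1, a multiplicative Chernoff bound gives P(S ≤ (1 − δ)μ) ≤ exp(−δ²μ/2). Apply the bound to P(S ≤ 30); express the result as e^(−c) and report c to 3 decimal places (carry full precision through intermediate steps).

Write 30 = (1 − δ)μ, so δ = 1 − 30/69.992 = 0.5713796…
Then the exponent is δ²μ/2 = (μ − 30)²/(2μ) = 11.425306.

11.425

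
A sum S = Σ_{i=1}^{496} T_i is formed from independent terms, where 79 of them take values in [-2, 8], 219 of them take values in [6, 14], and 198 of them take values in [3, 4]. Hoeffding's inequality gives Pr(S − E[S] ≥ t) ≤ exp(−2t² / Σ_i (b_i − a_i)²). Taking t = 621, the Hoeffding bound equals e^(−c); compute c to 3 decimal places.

34.878

Σ(b_i − a_i)² = 79·10² + 219·8² + 198·1² = 22114.
c = 2t² / 22114 = 2·621² / 22114 = 34.8775.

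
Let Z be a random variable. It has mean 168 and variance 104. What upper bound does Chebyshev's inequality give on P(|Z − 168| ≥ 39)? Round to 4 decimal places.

0.0684

Chebyshev: P(|Z − μ| ≥ t) ≤ Var(Z)/t².
Bound = 104 / 1521 = 0.0684.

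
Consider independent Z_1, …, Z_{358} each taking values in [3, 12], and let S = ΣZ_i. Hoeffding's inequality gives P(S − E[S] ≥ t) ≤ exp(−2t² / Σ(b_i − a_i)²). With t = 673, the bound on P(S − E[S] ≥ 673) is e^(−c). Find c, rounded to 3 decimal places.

Σ(b_i − a_i)² = 358·(9)² = 28998.
c = 2t²/28998 = 2·673²/28998 = 31.2386.

31.239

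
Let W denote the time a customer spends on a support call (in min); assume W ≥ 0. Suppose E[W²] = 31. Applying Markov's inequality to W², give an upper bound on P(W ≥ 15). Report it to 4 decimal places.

0.1378

Since W ≥ 0, the event {W ≥ 15} is the same as {W² ≥ 225}.
Markov's inequality applied to W² gives P(W² ≥ 225) ≤ E[W²]/225 = 31/225 = 0.1378.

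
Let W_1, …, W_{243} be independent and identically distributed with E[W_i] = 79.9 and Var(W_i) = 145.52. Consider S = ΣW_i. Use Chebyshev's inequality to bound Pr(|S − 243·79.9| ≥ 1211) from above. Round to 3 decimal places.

0.024

Var(S) = n·Var(W_i) = 243·145.52 = 35361.36.
Chebyshev: Pr(|S − 243·79.9| ≥ 1211) ≤ Var(S)/1211² = 35361.36/1466521 = 0.0241.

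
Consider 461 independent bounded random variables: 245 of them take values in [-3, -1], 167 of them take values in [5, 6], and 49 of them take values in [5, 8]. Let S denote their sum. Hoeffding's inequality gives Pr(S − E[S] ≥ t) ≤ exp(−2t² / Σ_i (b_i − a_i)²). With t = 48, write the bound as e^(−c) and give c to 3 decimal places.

Σ(b_i − a_i)² = 245·2² + 167·1² + 49·3² = 1588.
c = 2t² / 1588 = 2·48² / 1588 = 2.9018.

2.902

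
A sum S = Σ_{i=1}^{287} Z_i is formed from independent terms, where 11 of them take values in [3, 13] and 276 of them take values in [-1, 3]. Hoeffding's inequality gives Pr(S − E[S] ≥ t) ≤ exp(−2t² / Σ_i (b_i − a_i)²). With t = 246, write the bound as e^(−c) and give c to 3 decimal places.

21.942

Σ(b_i − a_i)² = 11·10² + 276·4² = 5516.
c = 2t² / 5516 = 2·246² / 5516 = 21.9420.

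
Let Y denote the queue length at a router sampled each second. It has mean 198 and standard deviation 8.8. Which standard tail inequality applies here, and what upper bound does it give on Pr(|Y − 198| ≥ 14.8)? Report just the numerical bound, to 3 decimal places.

Mean and variance are known, so Chebyshev's inequality applies.
Chebyshev: Pr(|Y − μ| ≥ t) ≤ Var(Y)/t².
Var(Y) = σ² = 8.8² = 77.44.
Bound = 77.44 / 219.04 = 0.3535.

0.354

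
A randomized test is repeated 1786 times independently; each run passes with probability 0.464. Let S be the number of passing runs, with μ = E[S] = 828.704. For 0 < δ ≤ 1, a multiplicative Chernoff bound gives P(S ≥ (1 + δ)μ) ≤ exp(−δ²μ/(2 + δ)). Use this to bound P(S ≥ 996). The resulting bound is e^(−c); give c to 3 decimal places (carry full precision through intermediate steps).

15.338

Write 996 = (1 + δ)μ, so δ = 996/828.704 − 1 = 0.2018767…
Then the exponent is δ²μ/(2 + δ) = (996 − μ)² / (μ·(2 + δ)) = 15.338352.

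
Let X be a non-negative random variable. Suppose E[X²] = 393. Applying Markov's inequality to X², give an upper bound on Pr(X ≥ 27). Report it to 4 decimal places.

Since X ≥ 0, the event {X ≥ 27} is the same as {X² ≥ 729}.
Markov's inequality applied to X² gives Pr(X² ≥ 729) ≤ E[X²]/729 = 393/729 = 0.5391.

0.5391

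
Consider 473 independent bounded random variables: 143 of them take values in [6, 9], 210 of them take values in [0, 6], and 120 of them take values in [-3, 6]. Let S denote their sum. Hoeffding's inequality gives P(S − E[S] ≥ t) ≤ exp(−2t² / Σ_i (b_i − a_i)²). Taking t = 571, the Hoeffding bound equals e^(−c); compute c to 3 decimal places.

Σ(b_i − a_i)² = 143·3² + 210·6² + 120·9² = 18567.
c = 2t² / 18567 = 2·571² / 18567 = 35.1205.

35.120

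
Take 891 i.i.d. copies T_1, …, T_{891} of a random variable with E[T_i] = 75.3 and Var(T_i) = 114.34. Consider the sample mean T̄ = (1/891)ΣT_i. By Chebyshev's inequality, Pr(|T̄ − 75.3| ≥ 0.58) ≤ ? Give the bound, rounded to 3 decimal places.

Var(T̄) = Var(T_i)/n = 114.34/891 = 0.12833.
Chebyshev: Pr(|T̄ − 75.3| ≥ 0.58) ≤ Var(T̄)/(0.58)² = 114.34/(891·0.58²) = 0.3815.

0.381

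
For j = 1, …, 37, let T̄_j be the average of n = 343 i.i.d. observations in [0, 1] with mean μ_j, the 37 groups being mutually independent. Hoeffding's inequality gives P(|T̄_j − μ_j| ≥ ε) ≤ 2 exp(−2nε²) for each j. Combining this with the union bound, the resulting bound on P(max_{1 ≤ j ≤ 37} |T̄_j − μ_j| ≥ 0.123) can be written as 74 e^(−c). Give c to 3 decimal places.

10.378

Union bound over the 37 events: P(max_{1 ≤ j ≤ 37} |T̄_j − μ_j| ≥ 0.123) ≤ 37·2·exp(−2nε²) = 74 exp(−2·343·0.123²).
So c = 2·343·0.123² = 10.3785.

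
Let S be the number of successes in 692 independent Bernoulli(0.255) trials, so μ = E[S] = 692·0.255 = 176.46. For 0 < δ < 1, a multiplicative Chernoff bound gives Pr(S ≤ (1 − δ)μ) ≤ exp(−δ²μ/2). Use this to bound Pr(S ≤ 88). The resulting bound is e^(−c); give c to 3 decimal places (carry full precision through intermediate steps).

22.173

Write 88 = (1 − δ)μ, so δ = 1 − 88/176.46 = 0.5013034…
Then the exponent is δ²μ/2 = (μ − 88)²/(2μ) = 22.172650.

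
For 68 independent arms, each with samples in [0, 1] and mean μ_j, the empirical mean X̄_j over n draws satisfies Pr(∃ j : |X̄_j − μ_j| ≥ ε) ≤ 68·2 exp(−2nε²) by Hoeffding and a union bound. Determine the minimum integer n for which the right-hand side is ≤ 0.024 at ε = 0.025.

Need 2·68·exp(−2nε²) ≤ 0.024, i.e. exp(−2nε²) ≤ 0.024/136.
So 2nε² ≥ ln(136/0.024) = 8.642356.
Hence n ≥ 8.642356/(2·0.025²) = 6913.885.
The smallest integer n is 6914.

6914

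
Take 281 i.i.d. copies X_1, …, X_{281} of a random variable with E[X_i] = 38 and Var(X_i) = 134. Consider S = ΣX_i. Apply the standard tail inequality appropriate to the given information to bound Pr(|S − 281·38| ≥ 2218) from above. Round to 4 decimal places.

0.0077

With mean and variance of each term known, Chebyshev's inequality bounds the deviation of the sum (or sample mean).
Var(S) = n·Var(X_i) = 281·134 = 37654.
Chebyshev: Pr(|S − 281·38| ≥ 2218) ≤ Var(S)/2218² = 37654/4919524 = 0.0077.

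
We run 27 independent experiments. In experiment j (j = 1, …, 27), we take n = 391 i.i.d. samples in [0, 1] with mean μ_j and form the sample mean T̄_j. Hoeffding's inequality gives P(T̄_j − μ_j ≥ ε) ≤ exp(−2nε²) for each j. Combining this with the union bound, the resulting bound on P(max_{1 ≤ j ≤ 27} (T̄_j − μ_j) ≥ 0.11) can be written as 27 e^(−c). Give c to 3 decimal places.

9.462

Union bound over the 27 events: P(max_{1 ≤ j ≤ 27} (T̄_j − μ_j) ≥ 0.11) ≤ 27·exp(−2nε²) = 27 exp(−2·391·0.11²).
So c = 2·391·0.11² = 9.4622.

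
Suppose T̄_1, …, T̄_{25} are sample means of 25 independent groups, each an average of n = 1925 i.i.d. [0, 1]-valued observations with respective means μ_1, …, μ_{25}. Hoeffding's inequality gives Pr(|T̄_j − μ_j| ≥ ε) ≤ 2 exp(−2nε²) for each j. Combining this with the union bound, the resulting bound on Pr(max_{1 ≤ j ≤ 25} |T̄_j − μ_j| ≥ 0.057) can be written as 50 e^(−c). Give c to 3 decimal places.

12.509

Union bound over the 25 events: Pr(max_{1 ≤ j ≤ 25} |T̄_j − μ_j| ≥ 0.057) ≤ 25·2·exp(−2nε²) = 50 exp(−2·1925·0.057²).
So c = 2·1925·0.057² = 12.5086.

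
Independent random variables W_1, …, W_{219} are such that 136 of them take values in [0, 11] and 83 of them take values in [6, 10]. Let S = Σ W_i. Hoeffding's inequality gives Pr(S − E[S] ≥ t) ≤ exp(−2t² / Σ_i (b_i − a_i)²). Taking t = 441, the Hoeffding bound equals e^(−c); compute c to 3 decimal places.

Σ(b_i − a_i)² = 136·11² + 83·4² = 17784.
c = 2t² / 17784 = 2·441² / 17784 = 21.8715.

21.871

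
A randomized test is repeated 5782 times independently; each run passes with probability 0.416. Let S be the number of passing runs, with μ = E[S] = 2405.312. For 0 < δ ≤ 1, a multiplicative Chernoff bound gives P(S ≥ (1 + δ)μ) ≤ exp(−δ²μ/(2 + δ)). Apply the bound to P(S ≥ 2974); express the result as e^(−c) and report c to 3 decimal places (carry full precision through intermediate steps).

60.120

Write 2974 = (1 + δ)μ, so δ = 2974/2405.312 − 1 = 0.23643…
Then the exponent is δ²μ/(2 + δ) = (2974 − μ)² / (μ·(2 + δ)) = 60.120335.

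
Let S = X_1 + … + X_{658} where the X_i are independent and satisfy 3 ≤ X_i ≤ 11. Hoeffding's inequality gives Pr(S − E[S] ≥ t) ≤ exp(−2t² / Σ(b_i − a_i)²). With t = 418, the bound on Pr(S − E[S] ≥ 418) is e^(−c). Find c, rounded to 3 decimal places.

Σ(b_i − a_i)² = 658·(8)² = 42112.
c = 2t²/42112 = 2·418²/42112 = 8.2981.

8.298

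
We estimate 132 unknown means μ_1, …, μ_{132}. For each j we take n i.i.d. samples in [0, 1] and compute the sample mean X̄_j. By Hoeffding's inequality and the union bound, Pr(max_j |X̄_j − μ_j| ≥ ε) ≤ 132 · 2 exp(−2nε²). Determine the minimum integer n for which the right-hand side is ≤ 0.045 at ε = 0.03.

4821

Need 2·132·exp(−2nε²) ≤ 0.045, i.e. exp(−2nε²) ≤ 0.045/264.
So 2nε² ≥ ln(264/0.045) = 8.677042.
Hence n ≥ 8.677042/(2·0.03²) = 4820.579.
The smallest integer n is 4821.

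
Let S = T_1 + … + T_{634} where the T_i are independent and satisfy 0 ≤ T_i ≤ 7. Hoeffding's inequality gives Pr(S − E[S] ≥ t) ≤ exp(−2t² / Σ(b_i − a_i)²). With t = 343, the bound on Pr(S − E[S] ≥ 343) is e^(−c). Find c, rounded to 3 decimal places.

Σ(b_i − a_i)² = 634·(7)² = 31066.
c = 2t²/31066 = 2·343²/31066 = 7.5741.

7.574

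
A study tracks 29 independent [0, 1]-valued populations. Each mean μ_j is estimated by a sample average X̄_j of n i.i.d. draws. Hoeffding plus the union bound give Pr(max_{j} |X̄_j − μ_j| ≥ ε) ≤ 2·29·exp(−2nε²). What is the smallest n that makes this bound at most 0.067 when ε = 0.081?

Need 2·29·exp(−2nε²) ≤ 0.067, i.e. exp(−2nε²) ≤ 0.067/58.
So 2nε² ≥ ln(58/0.067) = 6.763506.
Hence n ≥ 6.763506/(2·0.081²) = 515.433.
The smallest integer n is 516.

516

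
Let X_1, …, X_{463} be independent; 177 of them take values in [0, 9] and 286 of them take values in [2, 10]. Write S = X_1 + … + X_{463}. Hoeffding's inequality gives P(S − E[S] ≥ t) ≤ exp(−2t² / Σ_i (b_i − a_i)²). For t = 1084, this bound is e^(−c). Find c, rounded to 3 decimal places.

71.999

Σ(b_i − a_i)² = 177·9² + 286·8² = 32641.
c = 2t² / 32641 = 2·1084² / 32641 = 71.9988.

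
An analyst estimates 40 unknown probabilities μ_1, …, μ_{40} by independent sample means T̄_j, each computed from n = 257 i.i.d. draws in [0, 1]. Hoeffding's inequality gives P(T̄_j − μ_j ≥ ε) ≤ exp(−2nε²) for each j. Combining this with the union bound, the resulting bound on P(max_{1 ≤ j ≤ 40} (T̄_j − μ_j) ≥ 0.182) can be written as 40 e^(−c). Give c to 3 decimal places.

Union bound over the 40 events: P(max_{1 ≤ j ≤ 40} (T̄_j − μ_j) ≥ 0.182) ≤ 40·exp(−2nε²) = 40 exp(−2·257·0.182²).
So c = 2·257·0.182² = 17.0257.

17.026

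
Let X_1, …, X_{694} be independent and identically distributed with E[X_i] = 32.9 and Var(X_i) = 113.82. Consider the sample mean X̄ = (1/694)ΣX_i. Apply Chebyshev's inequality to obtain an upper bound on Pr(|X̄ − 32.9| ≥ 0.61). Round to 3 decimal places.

0.441

Var(X̄) = Var(X_i)/n = 113.82/694 = 0.16401.
Chebyshev: Pr(|X̄ − 32.9| ≥ 0.61) ≤ Var(X̄)/(0.61)² = 113.82/(694·0.61²) = 0.4408.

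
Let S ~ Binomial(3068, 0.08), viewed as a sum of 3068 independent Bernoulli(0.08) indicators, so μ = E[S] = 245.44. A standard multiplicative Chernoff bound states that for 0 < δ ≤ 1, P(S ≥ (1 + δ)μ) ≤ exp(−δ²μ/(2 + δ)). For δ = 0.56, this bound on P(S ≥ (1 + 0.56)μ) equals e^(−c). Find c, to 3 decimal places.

30.066

c = δ²μ/(2 + δ) = 0.56²·245.44/(2 + 0.56) = 30.0664.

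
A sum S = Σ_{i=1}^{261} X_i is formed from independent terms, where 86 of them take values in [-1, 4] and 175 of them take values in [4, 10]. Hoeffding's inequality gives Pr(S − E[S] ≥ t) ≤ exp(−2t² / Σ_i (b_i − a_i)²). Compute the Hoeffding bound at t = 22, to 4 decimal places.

0.8918

Σ(b_i − a_i)² = 86·5² + 175·6² = 8450.
Exponent = 2·22² / 8450 = 0.11456.
Bound = exp(−0.11456) = 0.89176.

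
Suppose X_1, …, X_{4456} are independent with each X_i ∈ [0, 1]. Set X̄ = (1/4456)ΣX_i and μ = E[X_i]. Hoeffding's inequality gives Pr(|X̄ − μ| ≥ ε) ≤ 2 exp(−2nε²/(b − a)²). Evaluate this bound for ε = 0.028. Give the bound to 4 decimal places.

0.0018

Exponent: 2nε²/(b − a)² = 2·4456·0.028² / 1² = 6.98701.
Bound = 2·exp(−6.98701) = 0.00185.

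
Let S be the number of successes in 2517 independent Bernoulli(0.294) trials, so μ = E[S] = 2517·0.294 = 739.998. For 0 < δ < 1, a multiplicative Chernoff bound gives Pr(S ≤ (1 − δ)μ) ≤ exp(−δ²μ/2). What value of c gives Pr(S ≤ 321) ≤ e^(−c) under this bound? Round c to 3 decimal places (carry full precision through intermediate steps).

Write 321 = (1 − δ)μ, so δ = 1 − 321/739.998 = 0.566215…
Then the exponent is δ²μ/2 = (μ − 321)²/(2μ) = 118.621485.

118.621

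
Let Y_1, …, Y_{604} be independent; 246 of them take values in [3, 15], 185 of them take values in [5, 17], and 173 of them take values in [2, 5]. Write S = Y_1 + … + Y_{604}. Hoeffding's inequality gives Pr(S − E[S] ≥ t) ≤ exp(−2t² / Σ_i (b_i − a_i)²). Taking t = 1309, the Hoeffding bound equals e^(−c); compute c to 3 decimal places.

53.865

Σ(b_i − a_i)² = 246·12² + 185·12² + 173·3² = 63621.
c = 2t² / 63621 = 2·1309² / 63621 = 53.8653.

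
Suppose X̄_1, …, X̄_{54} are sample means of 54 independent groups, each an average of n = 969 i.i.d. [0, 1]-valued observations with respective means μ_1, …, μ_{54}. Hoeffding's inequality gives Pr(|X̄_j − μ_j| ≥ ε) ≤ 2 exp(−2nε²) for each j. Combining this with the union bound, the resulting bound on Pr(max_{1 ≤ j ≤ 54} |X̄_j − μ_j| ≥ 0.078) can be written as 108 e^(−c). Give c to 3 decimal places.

Union bound over the 54 events: Pr(max_{1 ≤ j ≤ 54} |X̄_j − μ_j| ≥ 0.078) ≤ 54·2·exp(−2nε²) = 108 exp(−2·969·0.078²).
So c = 2·969·0.078² = 11.7908.

11.791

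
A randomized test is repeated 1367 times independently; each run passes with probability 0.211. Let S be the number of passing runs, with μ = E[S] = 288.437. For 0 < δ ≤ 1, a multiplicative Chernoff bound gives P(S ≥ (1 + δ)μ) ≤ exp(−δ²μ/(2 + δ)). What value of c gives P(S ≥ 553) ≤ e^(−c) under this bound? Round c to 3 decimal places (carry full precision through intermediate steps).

83.183

Write 553 = (1 + δ)μ, so δ = 553/288.437 − 1 = 0.9172298…
Then the exponent is δ²μ/(2 + δ) = (553 − μ)² / (μ·(2 + δ)) = 83.183389.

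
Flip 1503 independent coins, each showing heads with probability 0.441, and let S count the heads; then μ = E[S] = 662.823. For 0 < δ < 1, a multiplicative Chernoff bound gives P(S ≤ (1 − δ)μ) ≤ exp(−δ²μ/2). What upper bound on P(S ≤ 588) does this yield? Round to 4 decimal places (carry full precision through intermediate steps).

Write 588 = (1 − δ)μ, so δ = 1 − 588/662.823 = 0.1128853…
Then the exponent is δ²μ/2 = (μ − 588)²/(2μ) = 4.223210.
Bound = exp(−4.223210) = 0.01465.

0.0147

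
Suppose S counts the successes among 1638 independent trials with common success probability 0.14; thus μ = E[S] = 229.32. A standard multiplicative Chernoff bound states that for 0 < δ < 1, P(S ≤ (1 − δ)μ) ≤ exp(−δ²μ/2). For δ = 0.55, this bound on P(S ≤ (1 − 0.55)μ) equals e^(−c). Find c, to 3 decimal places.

c = δ²μ/2 = 0.55²·229.32/2 = 34.6846.

34.685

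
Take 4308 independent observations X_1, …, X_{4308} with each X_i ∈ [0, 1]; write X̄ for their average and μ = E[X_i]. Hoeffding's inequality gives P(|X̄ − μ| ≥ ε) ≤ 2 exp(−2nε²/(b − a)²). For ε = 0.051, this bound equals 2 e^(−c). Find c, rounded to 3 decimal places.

c = 2nε²/(b − a)² = 2·4308·0.051² / 1² = 22.4102.

22.410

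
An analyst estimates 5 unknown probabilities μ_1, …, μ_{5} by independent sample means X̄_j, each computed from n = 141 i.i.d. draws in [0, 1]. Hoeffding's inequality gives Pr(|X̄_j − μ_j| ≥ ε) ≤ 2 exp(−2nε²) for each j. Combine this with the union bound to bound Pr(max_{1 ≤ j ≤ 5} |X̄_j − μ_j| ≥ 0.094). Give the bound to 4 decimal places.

0.8276

Per-experiment Hoeffding bound: 2·exp(−2·141·0.094²) = 2·exp(−2.49175) = 0.16553.
Union bound over 5 events: 5·0.16553 = 0.82765.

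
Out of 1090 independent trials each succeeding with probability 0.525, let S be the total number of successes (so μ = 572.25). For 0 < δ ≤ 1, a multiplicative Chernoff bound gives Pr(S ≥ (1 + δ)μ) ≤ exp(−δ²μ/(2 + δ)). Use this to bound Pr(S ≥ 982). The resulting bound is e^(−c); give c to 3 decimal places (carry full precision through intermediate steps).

108.023

Write 982 = (1 + δ)μ, so δ = 982/572.25 − 1 = 0.7160332…
Then the exponent is δ²μ/(2 + δ) = (982 − μ)² / (μ·(2 + δ)) = 108.023203.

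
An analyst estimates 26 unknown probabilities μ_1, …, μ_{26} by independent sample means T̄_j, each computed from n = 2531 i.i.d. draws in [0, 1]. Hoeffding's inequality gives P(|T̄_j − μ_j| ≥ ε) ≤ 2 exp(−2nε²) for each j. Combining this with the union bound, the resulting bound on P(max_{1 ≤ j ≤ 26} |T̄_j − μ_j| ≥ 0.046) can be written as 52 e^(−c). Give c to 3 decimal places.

Union bound over the 26 events: P(max_{1 ≤ j ≤ 26} |T̄_j − μ_j| ≥ 0.046) ≤ 26·2·exp(−2nε²) = 52 exp(−2·2531·0.046²).
So c = 2·2531·0.046² = 10.7112.

10.711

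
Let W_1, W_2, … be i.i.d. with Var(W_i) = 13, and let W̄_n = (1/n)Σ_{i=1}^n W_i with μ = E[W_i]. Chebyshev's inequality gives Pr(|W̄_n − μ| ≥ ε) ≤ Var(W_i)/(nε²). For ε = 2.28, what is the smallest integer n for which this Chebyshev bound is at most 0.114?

22

Require 13/(n·2.28²) ≤ 0.114, i.e. n ≥ 13/(0.114·2.28²) = 21.937.
The smallest integer n is 22.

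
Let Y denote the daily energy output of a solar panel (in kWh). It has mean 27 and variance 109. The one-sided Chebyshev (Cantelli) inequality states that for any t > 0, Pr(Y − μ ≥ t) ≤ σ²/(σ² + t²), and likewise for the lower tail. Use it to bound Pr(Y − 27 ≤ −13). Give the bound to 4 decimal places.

0.3921

Here σ² = 109 and t = 13, so σ² + t² = 278.
Cantelli's bound: 109/278 = 0.3921.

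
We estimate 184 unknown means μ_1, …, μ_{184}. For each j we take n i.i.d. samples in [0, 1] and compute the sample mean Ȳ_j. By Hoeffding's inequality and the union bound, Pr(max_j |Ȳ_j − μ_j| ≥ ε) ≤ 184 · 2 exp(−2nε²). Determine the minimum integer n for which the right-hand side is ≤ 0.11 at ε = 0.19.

113

Need 2·184·exp(−2nε²) ≤ 0.11, i.e. exp(−2nε²) ≤ 0.11/368.
So 2nε² ≥ ln(368/0.11) = 8.115358.
Hence n ≥ 8.115358/(2·0.19²) = 112.401.
The smallest integer n is 113.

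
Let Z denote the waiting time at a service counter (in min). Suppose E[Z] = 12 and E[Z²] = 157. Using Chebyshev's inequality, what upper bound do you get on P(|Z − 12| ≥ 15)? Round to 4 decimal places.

Var(Z) = E[Z²] − (E[Z])² = 157 − 144 = 13.
Chebyshev's inequality: P(|Z − μ| ≥ t) ≤ Var(Z)/t² = 13/225 = 0.0578.

0.0578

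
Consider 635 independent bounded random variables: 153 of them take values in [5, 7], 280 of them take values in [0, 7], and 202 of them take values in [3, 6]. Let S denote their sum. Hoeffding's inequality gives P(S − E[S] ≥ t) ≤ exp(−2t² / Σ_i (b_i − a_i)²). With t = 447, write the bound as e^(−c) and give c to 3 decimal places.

Σ(b_i − a_i)² = 153·2² + 280·7² + 202·3² = 16150.
c = 2t² / 16150 = 2·447² / 16150 = 24.7441.

24.744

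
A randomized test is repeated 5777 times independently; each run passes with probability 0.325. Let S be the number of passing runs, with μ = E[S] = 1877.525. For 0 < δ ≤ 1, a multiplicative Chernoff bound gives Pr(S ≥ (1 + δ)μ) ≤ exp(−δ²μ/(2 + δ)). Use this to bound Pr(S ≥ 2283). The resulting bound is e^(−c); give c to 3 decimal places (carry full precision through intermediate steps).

39.517

Write 2283 = (1 + δ)μ, so δ = 2283/1877.525 − 1 = 0.2159625…
Then the exponent is δ²μ/(2 + δ) = (2283 − μ)² / (μ·(2 + δ)) = 39.516642.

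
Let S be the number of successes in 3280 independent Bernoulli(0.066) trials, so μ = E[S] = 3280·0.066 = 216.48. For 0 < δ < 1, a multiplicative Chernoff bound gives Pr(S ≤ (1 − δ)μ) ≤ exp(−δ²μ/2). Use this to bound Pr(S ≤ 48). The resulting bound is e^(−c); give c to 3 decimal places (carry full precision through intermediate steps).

Write 48 = (1 − δ)μ, so δ = 1 − 48/216.48 = 0.7782705…
Then the exponent is δ²μ/2 = (μ − 48)²/(2μ) = 65.561508.

65.562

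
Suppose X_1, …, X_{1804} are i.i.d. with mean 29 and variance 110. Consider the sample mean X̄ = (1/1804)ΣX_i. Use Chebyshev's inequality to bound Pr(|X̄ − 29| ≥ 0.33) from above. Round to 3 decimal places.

Var(X̄) = Var(X_i)/n = 110/1804 = 0.060976.
Chebyshev: Pr(|X̄ − 29| ≥ 0.33) ≤ Var(X̄)/(0.33)² = 110/(1804·0.33²) = 0.5599.

0.560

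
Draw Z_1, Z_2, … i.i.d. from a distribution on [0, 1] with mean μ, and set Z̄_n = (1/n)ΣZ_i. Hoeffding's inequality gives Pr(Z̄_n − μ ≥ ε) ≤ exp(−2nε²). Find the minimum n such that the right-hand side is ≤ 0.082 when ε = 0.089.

Require exp(−2nε²) ≤ 0.082, i.e. 2nε² ≥ ln(1/0.082) = 2.501036.
So n ≥ 2.501036 / (2·0.089²) = 157.874.
The smallest integer n is 158.

158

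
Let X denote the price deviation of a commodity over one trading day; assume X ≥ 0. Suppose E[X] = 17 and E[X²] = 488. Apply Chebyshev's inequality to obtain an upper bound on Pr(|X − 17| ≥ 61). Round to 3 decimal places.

0.053

Var(X) = E[X²] − (E[X])² = 488 − 289 = 199.
Chebyshev's inequality: Pr(|X − μ| ≥ t) ≤ Var(X)/t² = 199/3721 = 0.0535.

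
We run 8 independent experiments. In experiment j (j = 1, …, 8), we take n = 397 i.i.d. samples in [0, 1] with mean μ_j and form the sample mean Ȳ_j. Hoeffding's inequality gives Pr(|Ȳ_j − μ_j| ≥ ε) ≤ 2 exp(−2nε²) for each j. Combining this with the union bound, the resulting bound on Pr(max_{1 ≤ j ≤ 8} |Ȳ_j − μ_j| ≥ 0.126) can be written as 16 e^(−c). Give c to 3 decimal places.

12.606

Union bound over the 8 events: Pr(max_{1 ≤ j ≤ 8} |Ȳ_j − μ_j| ≥ 0.126) ≤ 8·2·exp(−2nε²) = 16 exp(−2·397·0.126²).
So c = 2·397·0.126² = 12.6055.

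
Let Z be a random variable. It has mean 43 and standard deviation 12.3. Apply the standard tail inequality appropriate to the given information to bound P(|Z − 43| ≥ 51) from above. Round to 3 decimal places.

Mean and variance are known, so Chebyshev's inequality applies.
Chebyshev: P(|Z − μ| ≥ t) ≤ Var(Z)/t².
Var(Z) = σ² = 12.3² = 151.29.
Bound = 151.29 / 2601 = 0.0582.

0.058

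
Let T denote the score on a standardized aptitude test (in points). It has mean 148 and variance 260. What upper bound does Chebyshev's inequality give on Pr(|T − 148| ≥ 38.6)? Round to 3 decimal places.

Chebyshev: Pr(|T − μ| ≥ t) ≤ Var(T)/t².
Bound = 260 / 1489.96 = 0.1745.

0.175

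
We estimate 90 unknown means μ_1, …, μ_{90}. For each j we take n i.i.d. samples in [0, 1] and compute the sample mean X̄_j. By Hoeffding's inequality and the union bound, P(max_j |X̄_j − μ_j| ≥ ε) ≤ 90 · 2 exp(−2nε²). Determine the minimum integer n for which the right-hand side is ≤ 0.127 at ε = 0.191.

Need 2·90·exp(−2nε²) ≤ 0.127, i.e. exp(−2nε²) ≤ 0.127/180.
So 2nε² ≥ ln(180/0.127) = 7.256525.
Hence n ≥ 7.256525/(2·0.191²) = 99.456.
The smallest integer n is 100.

100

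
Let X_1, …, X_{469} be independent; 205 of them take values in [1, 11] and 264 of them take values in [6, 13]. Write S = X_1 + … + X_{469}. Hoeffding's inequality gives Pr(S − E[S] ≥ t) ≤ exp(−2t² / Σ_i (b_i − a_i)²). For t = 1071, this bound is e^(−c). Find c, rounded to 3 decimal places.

68.611

Σ(b_i − a_i)² = 205·10² + 264·7² = 33436.
c = 2t² / 33436 = 2·1071² / 33436 = 68.6111.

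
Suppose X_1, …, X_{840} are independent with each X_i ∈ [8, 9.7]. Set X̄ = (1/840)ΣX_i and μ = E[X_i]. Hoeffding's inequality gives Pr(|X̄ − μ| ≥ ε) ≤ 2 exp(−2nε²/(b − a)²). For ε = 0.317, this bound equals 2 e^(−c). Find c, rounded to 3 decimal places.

58.416

c = 2nε²/(b − a)² = 2·840·0.317² / 1.7² = 58.4158.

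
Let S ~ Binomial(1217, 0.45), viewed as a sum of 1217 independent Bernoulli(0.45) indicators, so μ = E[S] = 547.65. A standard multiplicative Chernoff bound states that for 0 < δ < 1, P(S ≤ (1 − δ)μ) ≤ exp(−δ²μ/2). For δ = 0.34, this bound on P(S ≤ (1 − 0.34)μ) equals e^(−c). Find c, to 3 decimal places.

31.654

c = δ²μ/2 = 0.34²·547.65/2 = 31.6542.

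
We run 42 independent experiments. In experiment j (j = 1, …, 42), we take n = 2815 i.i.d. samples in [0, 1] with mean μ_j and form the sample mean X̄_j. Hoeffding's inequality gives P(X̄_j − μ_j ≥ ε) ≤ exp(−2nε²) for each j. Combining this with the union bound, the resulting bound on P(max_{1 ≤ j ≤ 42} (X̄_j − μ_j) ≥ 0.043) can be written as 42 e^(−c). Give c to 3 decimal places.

10.410

Union bound over the 42 events: P(max_{1 ≤ j ≤ 42} (X̄_j − μ_j) ≥ 0.043) ≤ 42·exp(−2nε²) = 42 exp(−2·2815·0.043²).
So c = 2·2815·0.043² = 10.4099.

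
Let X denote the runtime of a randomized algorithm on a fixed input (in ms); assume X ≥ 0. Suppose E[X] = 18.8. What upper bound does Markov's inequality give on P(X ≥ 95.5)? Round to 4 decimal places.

Markov's inequality: for a non-negative random variable, P(X ≥ a) ≤ E[X]/a.
Here E[X] = 18.8 and a = 95.5, so the bound is 18.8/95.5 = 0.1969.

0.1969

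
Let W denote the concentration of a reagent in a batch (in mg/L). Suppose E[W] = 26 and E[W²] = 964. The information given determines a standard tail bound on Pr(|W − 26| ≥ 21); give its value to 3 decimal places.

0.653

The first two moments determine the variance, so Chebyshev's inequality is the sharpest standard bound available.
Var(W) = E[W²] − (E[W])² = 964 − 676 = 288.
Chebyshev's inequality: Pr(|W − μ| ≥ t) ≤ Var(W)/t² = 288/441 = 0.6531.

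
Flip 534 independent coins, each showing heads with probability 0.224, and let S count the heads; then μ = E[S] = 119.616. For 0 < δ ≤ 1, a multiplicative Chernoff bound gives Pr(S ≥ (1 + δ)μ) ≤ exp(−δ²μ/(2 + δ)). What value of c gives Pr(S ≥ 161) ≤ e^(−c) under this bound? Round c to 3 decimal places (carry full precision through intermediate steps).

Write 161 = (1 + δ)μ, so δ = 161/119.616 − 1 = 0.3459738…
Then the exponent is δ²μ/(2 + δ) = (161 − μ)² / (μ·(2 + δ)) = 6.103128.

6.103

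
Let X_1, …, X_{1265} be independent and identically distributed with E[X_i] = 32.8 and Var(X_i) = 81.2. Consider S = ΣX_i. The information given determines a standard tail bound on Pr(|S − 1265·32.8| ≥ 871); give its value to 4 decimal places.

0.1354

With mean and variance of each term known, Chebyshev's inequality bounds the deviation of the sum (or sample mean).
Var(S) = n·Var(X_i) = 1265·81.2 = 102718.
Chebyshev: Pr(|S − 1265·32.8| ≥ 871) ≤ Var(S)/871² = 102718/758641 = 0.1354.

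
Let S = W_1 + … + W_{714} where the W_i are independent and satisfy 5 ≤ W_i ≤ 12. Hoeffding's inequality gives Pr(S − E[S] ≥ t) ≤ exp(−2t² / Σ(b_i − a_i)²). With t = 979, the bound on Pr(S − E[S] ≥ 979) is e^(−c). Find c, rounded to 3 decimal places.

Σ(b_i − a_i)² = 714·(7)² = 34986.
c = 2t²/34986 = 2·979²/34986 = 54.7900.

54.790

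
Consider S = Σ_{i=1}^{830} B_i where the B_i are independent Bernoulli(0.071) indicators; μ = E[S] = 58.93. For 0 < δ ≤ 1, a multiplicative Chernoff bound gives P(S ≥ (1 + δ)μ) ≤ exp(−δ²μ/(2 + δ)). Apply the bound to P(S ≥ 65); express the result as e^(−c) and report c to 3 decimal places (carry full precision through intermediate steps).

Write 65 = (1 + δ)μ, so δ = 65/58.93 − 1 = 0.1030036…
Then the exponent is δ²μ/(2 + δ) = (65 − μ)² / (μ·(2 + δ)) = 0.297304.

0.297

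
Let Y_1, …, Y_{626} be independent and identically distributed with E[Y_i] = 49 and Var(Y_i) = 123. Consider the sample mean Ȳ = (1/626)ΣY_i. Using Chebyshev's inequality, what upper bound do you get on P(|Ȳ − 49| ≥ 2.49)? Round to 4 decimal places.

0.0317

Var(Ȳ) = Var(Y_i)/n = 123/626 = 0.19649.
Chebyshev: P(|Ȳ − 49| ≥ 2.49) ≤ Var(Ȳ)/(2.49)² = 123/(626·2.49²) = 0.0317.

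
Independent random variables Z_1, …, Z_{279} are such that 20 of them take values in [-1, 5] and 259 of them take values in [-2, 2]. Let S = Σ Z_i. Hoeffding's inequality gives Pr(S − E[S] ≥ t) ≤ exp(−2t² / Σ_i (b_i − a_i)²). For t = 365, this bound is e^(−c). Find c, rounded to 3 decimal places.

54.780

Σ(b_i − a_i)² = 20·6² + 259·4² = 4864.
c = 2t² / 4864 = 2·365² / 4864 = 54.7800.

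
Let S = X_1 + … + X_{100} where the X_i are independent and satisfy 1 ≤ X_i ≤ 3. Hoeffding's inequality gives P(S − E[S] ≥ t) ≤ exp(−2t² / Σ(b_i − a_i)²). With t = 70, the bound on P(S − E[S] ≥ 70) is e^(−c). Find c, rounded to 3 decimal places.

Σ(b_i − a_i)² = 100·(2)² = 400.
c = 2t²/400 = 2·70²/400 = 24.5000.

24.500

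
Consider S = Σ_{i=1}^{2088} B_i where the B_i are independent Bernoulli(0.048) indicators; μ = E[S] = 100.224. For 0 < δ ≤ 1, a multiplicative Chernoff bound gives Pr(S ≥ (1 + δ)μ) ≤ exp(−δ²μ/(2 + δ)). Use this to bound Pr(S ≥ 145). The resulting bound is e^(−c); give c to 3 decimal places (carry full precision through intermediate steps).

8.176

Write 145 = (1 + δ)μ, so δ = 145/100.224 − 1 = 0.4467593…
Then the exponent is δ²μ/(2 + δ) = (145 − μ)² / (μ·(2 + δ)) = 8.175750.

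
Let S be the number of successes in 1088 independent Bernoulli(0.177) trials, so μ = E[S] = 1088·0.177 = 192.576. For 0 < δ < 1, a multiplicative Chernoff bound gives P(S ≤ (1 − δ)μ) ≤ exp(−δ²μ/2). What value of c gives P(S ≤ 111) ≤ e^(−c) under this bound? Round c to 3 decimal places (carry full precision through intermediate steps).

Write 111 = (1 − δ)μ, so δ = 1 − 111/192.576 = 0.4236042…
Then the exponent is δ²μ/2 = (μ − 111)²/(2μ) = 17.277968.

17.278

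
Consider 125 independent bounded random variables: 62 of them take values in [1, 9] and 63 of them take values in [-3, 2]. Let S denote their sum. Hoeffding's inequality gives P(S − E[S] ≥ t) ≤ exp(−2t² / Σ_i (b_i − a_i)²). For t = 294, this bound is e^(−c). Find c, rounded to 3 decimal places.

Σ(b_i − a_i)² = 62·8² + 63·5² = 5543.
c = 2t² / 5543 = 2·294² / 5543 = 31.1874.

31.187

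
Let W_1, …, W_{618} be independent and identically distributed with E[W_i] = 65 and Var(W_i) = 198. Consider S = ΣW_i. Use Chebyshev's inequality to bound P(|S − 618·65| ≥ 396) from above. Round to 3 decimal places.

0.780

Var(S) = n·Var(W_i) = 618·198 = 122364.
Chebyshev: P(|S − 618·65| ≥ 396) ≤ Var(S)/396² = 122364/156816 = 0.7803.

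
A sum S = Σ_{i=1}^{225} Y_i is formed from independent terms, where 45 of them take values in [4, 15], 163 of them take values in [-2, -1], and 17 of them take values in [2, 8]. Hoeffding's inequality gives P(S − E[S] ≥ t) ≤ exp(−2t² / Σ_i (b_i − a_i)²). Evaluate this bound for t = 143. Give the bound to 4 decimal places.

0.0014

Σ(b_i − a_i)² = 45·11² + 163·1² + 17·6² = 6220.
Exponent = 2·143² / 6220 = 6.57524.
Bound = exp(−6.57524) = 0.00139.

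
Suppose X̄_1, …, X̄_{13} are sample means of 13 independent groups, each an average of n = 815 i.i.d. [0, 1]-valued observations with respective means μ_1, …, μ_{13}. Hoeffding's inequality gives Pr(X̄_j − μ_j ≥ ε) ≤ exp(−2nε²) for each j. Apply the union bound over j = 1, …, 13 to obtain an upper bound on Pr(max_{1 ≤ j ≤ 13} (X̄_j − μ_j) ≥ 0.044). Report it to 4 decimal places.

0.5539

Per-experiment Hoeffding bound: exp(−2·815·0.044²) = exp(−3.15568) = 0.042609.
Union bound over 13 events: 13·0.042609 = 0.55392.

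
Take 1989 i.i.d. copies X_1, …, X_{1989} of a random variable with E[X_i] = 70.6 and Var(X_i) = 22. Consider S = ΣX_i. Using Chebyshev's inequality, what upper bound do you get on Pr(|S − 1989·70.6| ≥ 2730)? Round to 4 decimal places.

Var(S) = n·Var(X_i) = 1989·22 = 43758.
Chebyshev: Pr(|S − 1989·70.6| ≥ 2730) ≤ Var(S)/2730² = 43758/7452900 = 0.0059.

0.0059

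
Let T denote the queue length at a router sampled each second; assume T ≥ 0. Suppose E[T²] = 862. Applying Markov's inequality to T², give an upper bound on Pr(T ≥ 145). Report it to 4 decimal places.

Since T ≥ 0, the event {T ≥ 145} is the same as {T² ≥ 21025}.
Markov's inequality applied to T² gives Pr(T² ≥ 21025) ≤ E[T²]/21025 = 862/21025 = 0.0410.

0.0410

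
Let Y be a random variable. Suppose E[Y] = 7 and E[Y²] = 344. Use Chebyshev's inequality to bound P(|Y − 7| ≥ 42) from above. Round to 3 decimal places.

Var(Y) = E[Y²] − (E[Y])² = 344 − 49 = 295.
Chebyshev's inequality: P(|Y − μ| ≥ t) ≤ Var(Y)/t² = 295/1764 = 0.1672.

0.167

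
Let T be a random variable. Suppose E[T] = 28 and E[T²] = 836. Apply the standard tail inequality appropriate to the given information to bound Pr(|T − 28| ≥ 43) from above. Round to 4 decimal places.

0.0281

The first two moments determine the variance, so Chebyshev's inequality is the sharpest standard bound available.
Var(T) = E[T²] − (E[T])² = 836 − 784 = 52.
Chebyshev's inequality: Pr(|T − μ| ≥ t) ≤ Var(T)/t² = 52/1849 = 0.0281.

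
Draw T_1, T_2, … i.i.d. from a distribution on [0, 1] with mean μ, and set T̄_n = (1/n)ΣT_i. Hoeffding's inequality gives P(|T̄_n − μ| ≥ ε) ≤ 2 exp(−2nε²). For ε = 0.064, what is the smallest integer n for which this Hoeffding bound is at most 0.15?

Require 2·exp(−2nε²) ≤ 0.15, i.e. 2nε² ≥ ln(2/0.15) = 2.590267.
So n ≥ 2.590267 / (2·0.064²) = 316.195.
The smallest integer n is 317.

317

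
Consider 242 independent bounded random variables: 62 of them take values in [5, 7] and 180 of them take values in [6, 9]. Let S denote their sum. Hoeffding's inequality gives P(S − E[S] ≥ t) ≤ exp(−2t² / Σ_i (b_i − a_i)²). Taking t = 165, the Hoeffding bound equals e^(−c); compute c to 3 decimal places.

Σ(b_i − a_i)² = 62·2² + 180·3² = 1868.
c = 2t² / 1868 = 2·165² / 1868 = 29.1488.

29.149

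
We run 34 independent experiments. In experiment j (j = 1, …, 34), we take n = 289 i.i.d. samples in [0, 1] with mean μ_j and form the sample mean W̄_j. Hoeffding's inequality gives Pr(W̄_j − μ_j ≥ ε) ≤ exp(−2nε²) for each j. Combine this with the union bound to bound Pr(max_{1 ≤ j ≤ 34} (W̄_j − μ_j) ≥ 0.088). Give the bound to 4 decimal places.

0.3869

Per-experiment Hoeffding bound: exp(−2·289·0.088²) = exp(−4.47603) = 0.011378.
Union bound over 34 events: 34·0.011378 = 0.38687.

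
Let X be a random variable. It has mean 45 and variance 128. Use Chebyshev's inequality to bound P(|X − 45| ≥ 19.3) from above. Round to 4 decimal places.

0.3436

Chebyshev: P(|X − μ| ≥ t) ≤ Var(X)/t².
Bound = 128 / 372.49 = 0.3436.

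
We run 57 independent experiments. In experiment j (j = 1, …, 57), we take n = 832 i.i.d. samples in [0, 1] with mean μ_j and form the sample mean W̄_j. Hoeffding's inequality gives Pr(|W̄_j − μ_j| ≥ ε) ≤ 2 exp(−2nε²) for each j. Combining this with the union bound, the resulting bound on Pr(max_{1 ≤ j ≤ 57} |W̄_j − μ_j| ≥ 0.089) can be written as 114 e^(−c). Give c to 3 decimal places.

Union bound over the 57 events: Pr(max_{1 ≤ j ≤ 57} |W̄_j − μ_j| ≥ 0.089) ≤ 57·2·exp(−2nε²) = 114 exp(−2·832·0.089²).
So c = 2·832·0.089² = 13.1805.

13.181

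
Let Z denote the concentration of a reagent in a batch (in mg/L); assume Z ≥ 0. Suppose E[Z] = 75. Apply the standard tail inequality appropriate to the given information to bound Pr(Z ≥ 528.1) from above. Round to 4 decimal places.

0.1420

Only the mean of a non-negative variable is known, so Markov's inequality is the applicable tail bound.
Markov's inequality: for a non-negative random variable, Pr(Z ≥ a) ≤ E[Z]/a.
Here E[Z] = 75 and a = 528.1, so the bound is 75/528.1 = 0.1420.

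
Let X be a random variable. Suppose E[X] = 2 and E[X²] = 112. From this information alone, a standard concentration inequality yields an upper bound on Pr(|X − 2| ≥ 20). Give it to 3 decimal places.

The first two moments determine the variance, so Chebyshev's inequality is the sharpest standard bound available.
Var(X) = E[X²] − (E[X])² = 112 − 4 = 108.
Chebyshev's inequality: Pr(|X − μ| ≥ t) ≤ Var(X)/t² = 108/400 = 0.2700.

0.270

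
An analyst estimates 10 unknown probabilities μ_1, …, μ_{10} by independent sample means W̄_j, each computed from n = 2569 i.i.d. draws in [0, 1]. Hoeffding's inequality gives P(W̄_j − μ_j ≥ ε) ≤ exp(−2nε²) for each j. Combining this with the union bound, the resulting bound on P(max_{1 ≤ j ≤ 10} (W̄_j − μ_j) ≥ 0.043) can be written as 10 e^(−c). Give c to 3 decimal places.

9.500

Union bound over the 10 events: P(max_{1 ≤ j ≤ 10} (W̄_j − μ_j) ≥ 0.043) ≤ 10·exp(−2nε²) = 10 exp(−2·2569·0.043²).
So c = 2·2569·0.043² = 9.5002.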